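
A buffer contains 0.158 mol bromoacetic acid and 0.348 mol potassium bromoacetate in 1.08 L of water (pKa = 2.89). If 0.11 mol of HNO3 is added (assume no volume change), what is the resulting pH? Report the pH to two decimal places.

After neutralization: n(BrCH2COOH) = 0.268 mol, n(BrCH2COO-) = 0.238 mol.
Henderson–Hasselbalch with mole ratio 0.238/0.268: pH = 2.89 + (-0.052)

pH = 2.84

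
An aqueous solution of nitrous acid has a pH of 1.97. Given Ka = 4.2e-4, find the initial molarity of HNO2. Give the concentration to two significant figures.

C₀ = 2.8 × 10^-1 M

[H+] = 10^(-1.97) = 1.07 × 10^-2 M = x
Ka = x²/(C₀ − x) ⇒ C₀ = x + x²/Ka
C₀ = 1.07 × 10^-2 + (1.07 × 10^-2)²/(4.2 × 10^-4) = 2.83 × 10^-1 M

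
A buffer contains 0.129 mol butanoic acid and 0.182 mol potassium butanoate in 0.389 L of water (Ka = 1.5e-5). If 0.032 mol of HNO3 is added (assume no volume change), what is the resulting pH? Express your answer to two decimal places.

Added H+ converts CH3(CH2)2COO- to CH3(CH2)2COOH: CH3(CH2)2COOH → 0.161 mol, CH3(CH2)2COO- → 0.15 mol.
pKa = −log(1.5 × 10^-5) = 4.824
pH = pKa + log(n_CH3(CH2)2COO-/n_CH3(CH2)2COOH) = 4.824 + log(0.15/0.161) = 4.824 + (-0.031)

pH = 4.79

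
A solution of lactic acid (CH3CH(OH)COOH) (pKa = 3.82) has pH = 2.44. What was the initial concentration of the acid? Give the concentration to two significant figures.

C₀ = 9.1 × 10^-2 M

[H+] = 10^(-2.44) = 3.63 × 10^-3 M = x
Ka = 10^(−3.82) = 1.51 × 10^-4
Ka = x²/(C₀ − x) ⇒ C₀ = x + x²/Ka
C₀ = 3.63 × 10^-3 + (3.63 × 10^-3)²/(1.51 × 10^-4) = 9.09 × 10^-2 M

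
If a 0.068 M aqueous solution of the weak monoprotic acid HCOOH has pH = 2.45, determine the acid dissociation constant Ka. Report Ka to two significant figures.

[H+] = 10^(-2.45) = 3.55 × 10^-3 M
At equilibrium [HA] = 0.068 − 3.55 × 10^-3 = 6.45 × 10^-2 M
Ka = [H+][A-]/[HA] = (3.55 × 10^-3)² / 6.45 × 10^-2 = 2.0 × 10^-4

Ka = 2.0 × 10^-4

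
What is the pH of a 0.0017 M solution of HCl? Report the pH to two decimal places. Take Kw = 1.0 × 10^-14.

pH = 2.77

HCl is a strong acid and dissociates completely, so [H+] = 0.0017 M.
pH = -log(0.0017) = 2.77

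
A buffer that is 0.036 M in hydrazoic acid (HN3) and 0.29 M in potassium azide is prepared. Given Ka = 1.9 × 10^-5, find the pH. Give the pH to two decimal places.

pH = 5.63

pKa = −log(1.9 × 10^-5) = 4.721
pH = pKa + log([A⁻]/[HA]) = 4.721 + log(0.29/0.036)
pH = 4.721 + (+0.906) = 5.63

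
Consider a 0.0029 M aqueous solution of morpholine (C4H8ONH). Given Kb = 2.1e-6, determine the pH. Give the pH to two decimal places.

pH = 9.89

C4H8ONH + H2O ⇌ C4H8ONH2+ + OH-
Kb = [OH-]²/(0.0029 − [OH-]) = 2.1 × 10^-6
Since Kb ≪ C₀, [OH-] ≈ √(Kb·C₀) = 7.80 × 10^-5 M.
([OH-]/C₀ = 2.7% < 5%, so the approximation holds.)
pOH = −log(7.80 × 10^-5) = 4.11; pH = 14.00 − 4.11 = 9.89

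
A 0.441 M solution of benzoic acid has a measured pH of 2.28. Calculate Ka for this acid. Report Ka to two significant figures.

Ka = 6.3 × 10^-5

[H+] = 10^(-2.28) = 5.25 × 10^-3 M
At equilibrium [HA] = 0.441 − 5.25 × 10^-3 = 4.36 × 10^-1 M
Ka = [H+][A-]/[HA] = (5.25 × 10^-3)² / 4.36 × 10^-1 = 6.3 × 10^-5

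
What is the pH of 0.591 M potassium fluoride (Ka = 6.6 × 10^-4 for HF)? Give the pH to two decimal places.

pH = 8.48

F- is the conjugate base of the weak acid HF.
Kb = Kw/Ka = 1.0×10^-14 / 6.6 × 10^-4 = 1.52 × 10^-11
From the ICE table, Kb = x²/(0.591 − x) = 1.52 × 10^-11.
Neglecting x in the denominator: x = √(1.52 × 10^-11 × 0.591) = 3.00 × 10^-6 M
pOH = 5.52, so pH = 14.00 − pOH = 8.48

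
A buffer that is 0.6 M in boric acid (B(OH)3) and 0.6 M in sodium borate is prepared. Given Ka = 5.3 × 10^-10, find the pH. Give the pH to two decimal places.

pKa = −log(5.3 × 10^-10) = 9.276
Henderson–Hasselbalch: pH = pKa + log([B(OH)4-]/[B(OH)3]) = 9.276 + log(0.6/0.6)
pH = 9.276 + (+0.000) = 9.28

pH = 9.28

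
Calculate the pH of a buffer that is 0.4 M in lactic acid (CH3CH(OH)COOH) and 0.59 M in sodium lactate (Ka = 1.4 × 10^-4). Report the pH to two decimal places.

pKa = −log(1.4 × 10^-4) = 3.854
Henderson–Hasselbalch: pH = pKa + log([CH3CH(OH)COO-]/[CH3CH(OH)COOH]) = 3.854 + log(0.59/0.4)
pH = 3.854 + (+0.169) = 4.02

pH = 4.02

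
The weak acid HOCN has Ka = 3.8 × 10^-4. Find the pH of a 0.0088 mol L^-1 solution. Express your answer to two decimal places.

HOCN ⇌ OCN- + H+
Ka = x²/(0.0088 − x) = 3.8 × 10^-4
The 5% rule fails; solving x² + Ka·x − Ka·C₀ = 0 exactly:
x = (−Ka + √(Ka² + 4·Ka·C₀))/2 = 1.65 × 10^-3 M
pH = −log[H+] = −log(1.65 × 10^-3) = 2.78

pH = 2.78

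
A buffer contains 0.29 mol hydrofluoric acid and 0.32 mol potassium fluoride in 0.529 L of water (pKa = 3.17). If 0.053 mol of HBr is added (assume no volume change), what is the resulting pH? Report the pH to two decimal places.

pH = 3.06

After neutralization: n(HF) = 0.343 mol, n(F-) = 0.267 mol.
pH = pKa + log([A⁻]/[HA]) = 3.17 + log(0.267/0.343) = 3.17 -0.109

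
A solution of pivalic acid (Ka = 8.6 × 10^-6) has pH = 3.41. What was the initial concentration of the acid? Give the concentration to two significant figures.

C₀ = 1.8 × 10^-2 M

[H+] = 10^(-3.41) = 3.89 × 10^-4 M = x
Ka = x²/(C₀ − x) ⇒ C₀ = x + x²/Ka
C₀ = 3.89 × 10^-4 + (3.89 × 10^-4)²/(8.6 × 10^-6) = 1.80 × 10^-2 M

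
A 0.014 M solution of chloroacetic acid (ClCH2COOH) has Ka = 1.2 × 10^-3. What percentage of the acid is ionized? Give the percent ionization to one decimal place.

25.3%

ClCH2COOH ⇌ ClCH2COO- + H+; let x = [H+] at equilibrium.
Solve x² + 0.0012x − 1.68e-05 = 0 → x = 3.54 × 10^-3 M
% ionization = x/C₀ × 100% = 3.54 × 10^-3/0.014 × 100% = 25.3%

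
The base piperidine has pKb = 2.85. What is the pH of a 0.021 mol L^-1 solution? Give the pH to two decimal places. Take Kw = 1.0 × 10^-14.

pH = 11.68

C5H10NH + H2O ⇌ C5H10NH2+ + OH-
Kb = 10^(−2.85) = 1.41 × 10^-3
Kb = [OH-]²/(0.021 − [OH-]) = 1.41 × 10^-3
Here C₀/Kb ≈ 14.9, so the small-[OH-] approximation fails. Use the quadratic:
[OH-] = (−Kb + √(Kb² + 4·Kb·C₀))/2 = 4.78 × 10^-3 M
pOH = 2.32, so pH = 14.00 − pOH = 11.68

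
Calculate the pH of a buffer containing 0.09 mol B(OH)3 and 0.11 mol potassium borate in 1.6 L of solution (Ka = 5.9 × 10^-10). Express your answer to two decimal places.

pH = 9.32

pKa = −log(5.9 × 10^-10) = 9.229
pH = pKa + log([A⁻]/[HA]) = 9.229 + log(0.11/0.09)
pH = 9.229 + (+0.087) = 9.32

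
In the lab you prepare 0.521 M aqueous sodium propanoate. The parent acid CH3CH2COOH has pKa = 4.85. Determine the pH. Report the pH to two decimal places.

CH3CH2COO- is the conjugate base of the weak acid CH3CH2COOH.
Ka = 10^(−4.85) = 1.41 × 10^-5
Kb = Kw/Ka = 1.0×10^-14 / 1.41 × 10^-5 = 7.09 × 10^-10
From the ICE table, Kb = [OH-]²/(0.521 − [OH-]) = 7.09 × 10^-10.
Assume [OH-] ≪ 0.521: [OH-] ≈ √(7.09 × 10^-10 × 0.521) = 1.92 × 10^-5 M
Check: 0.0037% ionized — well under 5%, approximation valid.
pOH = 4.72, so pH = 14.00 − pOH = 9.28

pH = 9.28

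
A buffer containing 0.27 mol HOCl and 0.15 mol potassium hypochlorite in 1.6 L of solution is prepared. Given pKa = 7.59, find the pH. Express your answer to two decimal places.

Henderson–Hasselbalch: pH = pKa + log([OCl-]/[HOCl]) = 7.59 + log(0.15/0.27)
pH = 7.59 + (-0.255) = 7.33

pH = 7.33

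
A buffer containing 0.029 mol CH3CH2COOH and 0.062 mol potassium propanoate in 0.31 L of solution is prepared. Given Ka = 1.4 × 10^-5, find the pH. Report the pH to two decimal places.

pH = 5.18

pKa = −log(1.4 × 10^-5) = 4.854
Using pH = pKa + log([base]/[acid]) with [base]/[acid] = 0.062/0.029:
pH = 4.854 + (+0.330) = 5.18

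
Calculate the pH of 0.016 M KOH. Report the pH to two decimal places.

pH = 12.20

KOH is a strong base; [OH-] = 0.016 M.
pOH = -log(0.016) = 1.80
pH = 14.00 - 1.80 = 12.20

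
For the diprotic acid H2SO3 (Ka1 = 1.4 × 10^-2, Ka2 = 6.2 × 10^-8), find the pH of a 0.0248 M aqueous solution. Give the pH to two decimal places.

pH = 1.89

Since Ka1 ≫ Ka2, the first ionization dominates [H+].
Ka1 = x²/(0.0248 − x) = 1.4 × 10^-2
Solving the quadratic: x = (−Ka1 + √(Ka1² + 4·Ka1·C₀))/2 = 1.29 × 10^-2 M
pH = −log(1.29 × 10^-2) = 1.89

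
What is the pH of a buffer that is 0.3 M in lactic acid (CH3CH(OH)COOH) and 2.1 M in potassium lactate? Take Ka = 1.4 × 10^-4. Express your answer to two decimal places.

pH = 4.70

pKa = −log(1.4 × 10^-4) = 3.854
Using pH = pKa + log([base]/[acid]) with [base]/[acid] = 2.1/0.3:
pH = 3.854 + (+0.845) = 4.70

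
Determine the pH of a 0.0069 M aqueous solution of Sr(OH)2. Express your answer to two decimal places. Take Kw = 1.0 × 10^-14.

pH = 12.14

Sr(OH)2 is a strong base (each formula unit releases 2 OH-); [OH-] = 0.0138 M.
pOH = -log(0.0138) = 1.86
pH = 14.00 - 1.86 = 12.14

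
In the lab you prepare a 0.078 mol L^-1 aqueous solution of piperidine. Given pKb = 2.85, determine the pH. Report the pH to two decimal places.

C5H10NH + H2O ⇌ C5H10NH2+ + OH-
Kb = 10^(−2.85) = 1.41 × 10^-3
Kb = [OH-]²/(0.078 − [OH-]) = 1.41 × 10^-3
Here C₀/Kb ≈ 55.3, so the small-[OH-] approximation fails. Use the quadratic:
[OH-] = (−Kb + √(Kb² + 4·Kb·C₀))/2 = 9.81 × 10^-3 M
pOH = −log(9.81 × 10^-3) = 2.01; pH = 14.00 − 2.01 = 11.99

pH = 11.99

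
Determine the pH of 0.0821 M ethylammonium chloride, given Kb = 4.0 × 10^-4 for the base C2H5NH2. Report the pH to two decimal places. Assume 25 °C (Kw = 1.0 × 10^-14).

C2H5NH3+ is the conjugate acid of the weak base C2H5NH2.
Ka = Kw/Kb = 1.0×10^-14 / 4.0 × 10^-4 = 2.50 × 10^-11
Ka = x²/(0.0821 − x) = 2.50 × 10^-11
Assume x ≪ 0.0821: x ≈ √(2.50 × 10^-11 × 0.0821) = 1.43 × 10^-6 M
pH = −log[H+] = −log(1.43 × 10^-6) = 5.84

pH = 5.84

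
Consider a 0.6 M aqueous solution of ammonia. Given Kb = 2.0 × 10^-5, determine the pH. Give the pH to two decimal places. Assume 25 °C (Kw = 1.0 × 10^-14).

NH3 + H2O ⇌ NH4+ + OH-
Kb = [OH-]²/(0.6 − [OH-]) = 2.0 × 10^-5
Neglecting [OH-] in the denominator: [OH-] = √(2.0 × 10^-5 × 0.6) = 3.46 × 10^-3 M
pOH = −log(3.46 × 10^-3) = 2.46; pH = 14.00 − 2.46 = 11.54

pH = 11.54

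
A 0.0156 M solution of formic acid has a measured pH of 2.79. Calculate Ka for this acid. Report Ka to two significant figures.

[H+] = 10^(-2.79) = 1.62 × 10^-3 M
At equilibrium [HA] = 0.0156 − 1.62 × 10^-3 = 1.40 × 10^-2 M
Ka = [H+][A-]/[HA] = (1.62 × 10^-3)² / 1.40 × 10^-2 = 1.9 × 10^-4

Ka = 1.9 × 10^-4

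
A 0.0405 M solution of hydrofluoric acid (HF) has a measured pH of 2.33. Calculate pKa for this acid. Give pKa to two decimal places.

[H+] = 10^(-2.33) = 4.68 × 10^-3 M
At equilibrium [HA] = 0.0405 − 4.68 × 10^-3 = 3.58 × 10^-2 M
Ka = [H+][A-]/[HA] = (4.68 × 10^-3)² / 3.58 × 10^-2 = 6.12 × 10^-4
pKa = -log(6.12 × 10^-4) = 3.21

pKa = 3.21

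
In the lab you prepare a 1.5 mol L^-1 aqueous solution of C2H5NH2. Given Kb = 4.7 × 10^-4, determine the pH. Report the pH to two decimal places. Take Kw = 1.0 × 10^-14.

pH = 12.42

C2H5NH2 + H2O ⇌ C2H5NH3+ + OH-
From the ICE table, Kb = [OH-]²/(1.5 − [OH-]) = 4.7 × 10^-4.
Assume [OH-] ≪ 1.5: [OH-] ≈ √(4.7 × 10^-4 × 1.5) = 2.66 × 10^-2 M
Check: 1.8% ionized — well under 5%, approximation valid.
pOH = −log(2.66 × 10^-2) = 1.58; pH = 14.00 − 1.58 = 12.42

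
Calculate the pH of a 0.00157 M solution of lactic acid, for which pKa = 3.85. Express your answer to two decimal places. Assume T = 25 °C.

CH3CH(OH)COOH ⇌ CH3CH(OH)COO- + H+
Ka = 10^(−3.85) = 1.41 × 10^-4
From the ICE table, Ka = x²/(0.00157 − x) = 1.41 × 10^-4.
The 5% rule fails; solving x² + Ka·x − Ka·C₀ = 0 exactly:
x = (−Ka + √(Ka² + 4·Ka·C₀))/2 = 4.05 × 10^-4 M
pH = −log(4.05 × 10^-4) = 3.39

pH = 3.39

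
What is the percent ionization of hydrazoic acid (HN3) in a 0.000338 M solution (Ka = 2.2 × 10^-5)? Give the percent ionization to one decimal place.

22.5%

HN3 ⇌ N3- + H+; let x = [H+] at equilibrium.
Solve x² + 2.2e-05x − 7.44e-09 = 0 → x = 7.59 × 10^-5 M
% ionization = x/C₀ × 100% = 7.59 × 10^-5/0.000338 × 100% = 22.5%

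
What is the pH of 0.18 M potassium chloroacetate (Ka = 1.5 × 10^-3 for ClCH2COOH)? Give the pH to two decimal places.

ClCH2COO- is the conjugate base of the weak acid ClCH2COOH.
Kb = Kw/Ka = 1.0×10^-14 / 1.5 × 10^-3 = 6.67 × 10^-12
From the ICE table, Kb = x²/(0.18 − x) = 6.67 × 10^-12.
Assume x ≪ 0.18: x ≈ √(6.67 × 10^-12 × 0.18) = 1.10 × 10^-6 M
(x/C₀ = 0.00061% < 5%, so the approximation holds.)
pOH = −log(1.10 × 10^-6) = 5.96; pH = 14.00 − 5.96 = 8.04

pH = 8.04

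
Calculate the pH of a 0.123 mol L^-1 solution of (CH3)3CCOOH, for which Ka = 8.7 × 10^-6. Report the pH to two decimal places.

pH = 2.99

(CH3)3CCOOH ⇌ (CH3)3CCOO- + H+
Let x = [H+] at equilibrium. Ka = x²/(0.123 − x).
Assume x ≪ 0.123: x ≈ √(8.7 × 10^-6 × 0.123) = 1.03 × 10^-3 M
pH = −log(1.03 × 10^-3) = 2.99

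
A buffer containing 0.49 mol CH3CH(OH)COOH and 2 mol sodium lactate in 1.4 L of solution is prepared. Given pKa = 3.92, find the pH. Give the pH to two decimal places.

pH = 4.53

pH = pKa + log([A⁻]/[HA]) = 3.92 + log(2/0.49)
pH = 3.92 + (+0.611) = 4.53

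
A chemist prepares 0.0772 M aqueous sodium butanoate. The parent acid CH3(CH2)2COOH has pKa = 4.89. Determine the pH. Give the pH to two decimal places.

CH3(CH2)2COO- is the conjugate base of the weak acid CH3(CH2)2COOH.
Ka = 10^(−4.89) = 1.29 × 10^-5
Kb = Kw/Ka = 1.0×10^-14 / 1.29 × 10^-5 = 7.75 × 10^-10
Kb = x²/(0.0772 − x) = 7.75 × 10^-10
Neglecting x in the denominator: x = √(7.75 × 10^-10 × 0.0772) = 7.73 × 10^-6 M
(x/C₀ = 0.01% < 5%, so the approximation holds.)
pOH = 5.11, so pH = 14.00 − pOH = 8.89

pH = 8.89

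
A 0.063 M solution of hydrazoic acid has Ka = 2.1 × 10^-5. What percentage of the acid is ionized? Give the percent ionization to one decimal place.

1.8%

HN3 ⇌ N3- + H+; let x = [H+] at equilibrium.
x ≈ √(Ka·C₀) = √(2.1 × 10^-5 × 0.063) = 1.15 × 10^-3 M
Fraction ionized = 1.15 × 10^-3 / 0.063 = 0.0183 → 1.8%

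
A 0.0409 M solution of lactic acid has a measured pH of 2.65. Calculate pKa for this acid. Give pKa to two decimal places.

pKa = 3.89

[H+] = 10^(-2.65) = 2.24 × 10^-3 M
At equilibrium [HA] = 0.0409 − 2.24 × 10^-3 = 3.87 × 10^-2 M
Ka = [H+][A-]/[HA] = (2.24 × 10^-3)² / 3.87 × 10^-2 = 1.30 × 10^-4
pKa = -log(1.30 × 10^-4) = 3.89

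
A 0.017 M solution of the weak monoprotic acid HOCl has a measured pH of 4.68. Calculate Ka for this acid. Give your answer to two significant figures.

Ka = 2.6 × 10^-8

[H+] = 10^(-4.68) = 2.09 × 10^-5 M
At equilibrium [HA] = 0.017 − 2.09 × 10^-5 = 1.70 × 10^-2 M
Ka = [H+][A-]/[HA] = (2.09 × 10^-5)² / 1.70 × 10^-2 = 2.6 × 10^-8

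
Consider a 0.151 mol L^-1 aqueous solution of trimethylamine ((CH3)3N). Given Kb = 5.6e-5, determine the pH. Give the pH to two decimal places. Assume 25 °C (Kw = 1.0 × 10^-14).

pH = 11.46

(CH3)3N + H2O ⇌ (CH3)3NH+ + OH-
Kb = [OH-]²/(0.151 − [OH-]) = 5.6 × 10^-5
Neglecting [OH-] in the denominator: [OH-] = √(5.6 × 10^-5 × 0.151) = 2.91 × 10^-3 M
pOH = −log(2.91 × 10^-3) = 2.54; pH = 14.00 − 2.54 = 11.46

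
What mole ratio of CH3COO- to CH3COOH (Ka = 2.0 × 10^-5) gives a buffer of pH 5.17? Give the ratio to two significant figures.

ratio = 3.0

pKa = -log(2.0 × 10^-5) = 4.699
pH = pKa + log(r) ⇒ log(r) = 5.17 − 4.699 = +0.471
r = [CH3COO-]/[CH3COOH] = 10^(+0.471) = 2.96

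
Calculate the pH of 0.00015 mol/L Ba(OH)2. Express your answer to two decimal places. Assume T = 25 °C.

Ba(OH)2 is a strong base (each formula unit releases 2 OH-); [OH-] = 0.0003 M.
pOH = -log(0.0003) = 3.52
pH = 14.00 - 3.52 = 10.48

pH = 10.48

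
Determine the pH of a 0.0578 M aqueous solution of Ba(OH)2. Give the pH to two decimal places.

Ba(OH)2 is a strong base (each formula unit releases 2 OH-); [OH-] = 0.116 M.
pOH = -log(0.116) = 0.94
pH = 14.00 - 0.94 = 13.06

pH = 13.06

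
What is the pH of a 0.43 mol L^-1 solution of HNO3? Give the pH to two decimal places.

pH = 0.37

HNO3 is a strong acid and dissociates completely, so [H+] = 0.43 M.
pH = -log(0.43) = 0.37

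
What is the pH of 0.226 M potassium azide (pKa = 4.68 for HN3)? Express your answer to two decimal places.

N3- is the conjugate base of the weak acid HN3.
Ka = 10^(−4.68) = 2.09 × 10^-5
Kb = Kw/Ka = 1.0×10^-14 / 2.09 × 10^-5 = 4.78 × 10^-10
From the ICE table, Kb = [OH-]²/(0.226 − [OH-]) = 4.78 × 10^-10.
Neglecting [OH-] in the denominator: [OH-] = √(4.78 × 10^-10 × 0.226) = 1.04 × 10^-5 M
pOH = 4.98, so pH = 14.00 − pOH = 9.02

pH = 9.02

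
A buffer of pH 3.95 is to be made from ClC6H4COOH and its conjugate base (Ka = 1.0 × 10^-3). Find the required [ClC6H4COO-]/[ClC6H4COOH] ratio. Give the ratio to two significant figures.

pKa = -log(1.0 × 10^-3) = 3.000
pH = pKa + log(r) ⇒ log(r) = 3.95 − 3.000 = +0.950
r = [ClC6H4COO-]/[ClC6H4COOH] = 10^(+0.950) = 8.91

ratio = 8.9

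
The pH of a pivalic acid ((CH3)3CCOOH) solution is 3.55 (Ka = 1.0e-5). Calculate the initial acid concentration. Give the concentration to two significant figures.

[H+] = 10^(-3.55) = 2.82 × 10^-4 M = x
Ka = x²/(C₀ − x) ⇒ C₀ = x + x²/Ka
C₀ = 2.82 × 10^-4 + (2.82 × 10^-4)²/(1.0 × 10^-5) = 8.23 × 10^-3 M

C₀ = 8.2 × 10^-3 M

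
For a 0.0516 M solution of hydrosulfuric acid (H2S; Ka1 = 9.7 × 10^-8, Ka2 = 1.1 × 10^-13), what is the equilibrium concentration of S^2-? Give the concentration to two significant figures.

1.1 × 10^-13 M

First ionization gives [H+] ≈ [HS-] = 7.07 × 10^-5 M.
Second step: Ka2 = [H+][S^2-]/[HS-] ≈ [S^2-] (since [H+] ≈ [HS-]).
So [S^2-] ≈ Ka2.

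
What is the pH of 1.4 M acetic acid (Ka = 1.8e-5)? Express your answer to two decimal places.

pH = 2.30

CH3COOH ⇌ CH3COO- + H+
Ka = [H+]²/(1.4 − [H+]) = 1.8 × 10^-5
Neglecting [H+] in the denominator: [H+] = √(1.8 × 10^-5 × 1.4) = 5.02 × 10^-3 M
pH = −log(5.02 × 10^-3) = 2.30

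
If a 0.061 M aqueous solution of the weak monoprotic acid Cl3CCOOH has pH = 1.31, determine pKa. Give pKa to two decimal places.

pKa = 0.70

[H+] = 10^(-1.31) = 4.90 × 10^-2 M
At equilibrium [HA] = 0.061 − 4.90 × 10^-2 = 1.20 × 10^-2 M
Ka = [H+][A-]/[HA] = (4.90 × 10^-2)² / 1.20 × 10^-2 = 2.00 × 10^-1
pKa = -log(2.00 × 10^-1) = 0.70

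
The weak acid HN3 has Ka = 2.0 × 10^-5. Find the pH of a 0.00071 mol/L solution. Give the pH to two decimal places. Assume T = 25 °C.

HN3 ⇌ N3- + H+
Let x = [H+] at equilibrium. Ka = x²/(0.00071 − x).
The 5% rule fails; solving x² + Ka·x − Ka·C₀ = 0 exactly:
x = [−2e-05 + √(2e-05² + 5.68e-08)]/2 = 1.10 × 10^-4 M
pH = −log[H+] = −log(1.10 × 10^-4) = 3.96

pH = 3.96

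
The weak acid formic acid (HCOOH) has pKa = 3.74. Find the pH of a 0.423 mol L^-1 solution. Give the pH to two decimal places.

pH = 2.06

HCOOH ⇌ HCOO- + H+
Ka = 10^(−3.74) = 1.82 × 10^-4
From the ICE table, Ka = x²/(0.423 − x) = 1.82 × 10^-4.
Assume x ≪ 0.423: x ≈ √(1.82 × 10^-4 × 0.423) = 8.77 × 10^-3 M
pH = −log(8.77 × 10^-3) = 2.06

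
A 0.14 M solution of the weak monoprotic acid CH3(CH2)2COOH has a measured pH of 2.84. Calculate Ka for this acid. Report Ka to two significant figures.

Ka = 1.5 × 10^-5

[H+] = 10^(-2.84) = 1.45 × 10^-3 M
At equilibrium [HA] = 0.14 − 1.45 × 10^-3 = 1.39 × 10^-1 M
Ka = [H+][A-]/[HA] = (1.45 × 10^-3)² / 1.39 × 10^-1 = 1.5 × 10^-5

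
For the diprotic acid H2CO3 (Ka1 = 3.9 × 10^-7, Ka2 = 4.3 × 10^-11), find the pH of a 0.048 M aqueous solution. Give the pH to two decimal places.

Since Ka1 ≫ Ka2, the first ionization dominates [H+].
Ka1 = x²/(0.048 − x) = 3.9 × 10^-7
x ≈ √(3.9 × 10^-7 × 0.048) = 1.37 × 10^-4 M
pH = −log(1.37 × 10^-4) = 3.86

pH = 3.86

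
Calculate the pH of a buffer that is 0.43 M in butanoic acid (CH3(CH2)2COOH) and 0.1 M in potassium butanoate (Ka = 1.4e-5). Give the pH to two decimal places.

pH = 4.22

pKa = −log(1.4 × 10^-5) = 4.854
Using pH = pKa + log([base]/[acid]) with [base]/[acid] = 0.1/0.43:
pH = 4.854 + (-0.633) = 4.22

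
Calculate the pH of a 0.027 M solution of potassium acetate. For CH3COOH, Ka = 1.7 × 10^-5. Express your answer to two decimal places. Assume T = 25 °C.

pH = 8.60

CH3COO- is the conjugate base of the weak acid CH3COOH.
Kb = Kw/Ka = 1.0×10^-14 / 1.7 × 10^-5 = 5.88 × 10^-10
From the ICE table, Kb = [OH-]²/(0.027 − [OH-]) = 5.88 × 10^-10.
Assume [OH-] ≪ 0.027: [OH-] ≈ √(5.88 × 10^-10 × 0.027) = 3.98 × 10^-6 M
([OH-]/C₀ = 0.015% < 5%, so the approximation holds.)
pOH = −log(3.98 × 10^-6) = 5.40; pH = 14.00 − 5.40 = 8.60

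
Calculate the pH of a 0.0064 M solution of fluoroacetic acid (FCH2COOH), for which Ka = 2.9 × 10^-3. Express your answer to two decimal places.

pH = 2.51

FCH2COOH ⇌ FCH2COO- + H+
Let x = [H+] at equilibrium. Ka = x²/(0.0064 − x).
The 5% rule fails; solving x² + Ka·x − Ka·C₀ = 0 exactly:
x = (−Ka + √(Ka² + 4·Ka·C₀))/2 = 3.10 × 10^-3 M
pH = −log(3.10 × 10^-3) = 2.51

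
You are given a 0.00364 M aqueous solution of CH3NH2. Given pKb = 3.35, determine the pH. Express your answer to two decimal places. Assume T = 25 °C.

pH = 11.03

CH3NH2 + H2O ⇌ CH3NH3+ + OH-
Kb = 10^(−3.35) = 4.47 × 10^-4
Kb = x²/(0.00364 − x) = 4.47 × 10^-4
Here C₀/Kb ≈ 8.14, so the small-x approximation fails. Use the quadratic:
x = [−0.000447 + √(0.000447² + 6.51e-06)]/2 = 1.07 × 10^-3 M
pOH = 2.97, so pH = 14.00 − pOH = 11.03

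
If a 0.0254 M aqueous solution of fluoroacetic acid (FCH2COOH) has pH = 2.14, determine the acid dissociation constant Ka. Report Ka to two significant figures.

[H+] = 10^(-2.14) = 7.24 × 10^-3 M
At equilibrium [HA] = 0.0254 − 7.24 × 10^-3 = 1.82 × 10^-2 M
Ka = [H+][A-]/[HA] = (7.24 × 10^-3)² / 1.82 × 10^-2 = 2.9 × 10^-3

Ka = 2.9 × 10^-3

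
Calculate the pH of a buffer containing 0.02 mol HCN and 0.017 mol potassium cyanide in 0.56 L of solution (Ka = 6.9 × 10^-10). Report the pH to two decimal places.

pH = 9.09

pKa = −log(6.9 × 10^-10) = 9.161
pH = pKa + log([A⁻]/[HA]) = 9.161 + log(0.017/0.02)
pH = 9.161 + (-0.071) = 9.09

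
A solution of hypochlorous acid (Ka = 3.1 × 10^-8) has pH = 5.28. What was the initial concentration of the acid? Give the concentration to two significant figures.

[H+] = 10^(-5.28) = 5.25 × 10^-6 M = x
Ka = x²/(C₀ − x) ⇒ C₀ = x + x²/Ka
C₀ = 5.25 × 10^-6 + (5.25 × 10^-6)²/(3.1 × 10^-8) = 8.94 × 10^-4 M

C₀ = 8.9 × 10^-4 M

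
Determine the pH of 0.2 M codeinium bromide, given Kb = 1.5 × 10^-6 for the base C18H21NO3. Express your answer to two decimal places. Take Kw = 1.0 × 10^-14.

C18H22NO3+ is the conjugate acid of the weak base C18H21NO3.
Ka = Kw/Kb = 1.0×10^-14 / 1.5 × 10^-6 = 6.67 × 10^-9
From the ICE table, Ka = x²/(0.2 − x) = 6.67 × 10^-9.
Assume x ≪ 0.2: x ≈ √(6.67 × 10^-9 × 0.2) = 3.65 × 10^-5 M
Check: 0.018% ionized — well under 5%, approximation valid.
pH = −log[H+] = −log(3.65 × 10^-5) = 4.44

pH = 4.44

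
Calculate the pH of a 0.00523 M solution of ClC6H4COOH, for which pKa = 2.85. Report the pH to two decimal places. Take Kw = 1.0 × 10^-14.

ClC6H4COOH ⇌ ClC6H4COO- + H+
Ka = 10^(−2.85) = 1.41 × 10^-3
Ka = x²/(0.00523 − x) = 1.41 × 10^-3
x is not negligible relative to C₀; solve x² + 0.00141·x − 7.37e-06 = 0.
x = [−0.00141 + √(0.00141² + 2.95e-05)]/2 = 2.10 × 10^-3 M
pH = −log(2.10 × 10^-3) = 2.68

pH = 2.68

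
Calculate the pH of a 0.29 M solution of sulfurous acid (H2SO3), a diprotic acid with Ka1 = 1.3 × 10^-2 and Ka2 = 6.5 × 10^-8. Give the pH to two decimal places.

pH = 1.26

Ka1 ≫ Ka2, so treat the first dissociation as the only significant source of H+.
Ka1 = x²/(0.29 − x) = 1.3 × 10^-2
Solving the quadratic: x = (−Ka1 + √(Ka1² + 4·Ka1·C₀))/2 = 5.52 × 10^-2 M
pH = −log(5.52 × 10^-2) = 1.26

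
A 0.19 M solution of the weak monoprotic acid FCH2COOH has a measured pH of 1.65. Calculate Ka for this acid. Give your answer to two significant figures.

[H+] = 10^(-1.65) = 2.24 × 10^-2 M
At equilibrium [HA] = 0.19 − 2.24 × 10^-2 = 1.68 × 10^-1 M
Ka = [H+][A-]/[HA] = (2.24 × 10^-2)² / 1.68 × 10^-1 = 3.0 × 10^-3

Ka = 3.0 × 10^-3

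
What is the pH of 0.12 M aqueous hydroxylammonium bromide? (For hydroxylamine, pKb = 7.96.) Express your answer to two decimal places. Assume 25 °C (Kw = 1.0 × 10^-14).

NH3OH+ is the conjugate acid of the weak base NH2OH.
Kb = 10^(−7.96) = 1.10 × 10^-8
Ka = Kw/Kb = 1.0×10^-14 / 1.10 × 10^-8 = 9.09 × 10^-7
Ka = [H+]²/(0.12 − [H+]) = 9.09 × 10^-7
Neglecting [H+] in the denominator: [H+] = √(9.09 × 10^-7 × 0.12) = 3.30 × 10^-4 M
pH = −log[H+] = −log(3.30 × 10^-4) = 3.48

pH = 3.48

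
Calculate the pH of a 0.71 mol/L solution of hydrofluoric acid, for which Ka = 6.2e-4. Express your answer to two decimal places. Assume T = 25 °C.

pH = 1.68

HF ⇌ F- + H+
From the ICE table, Ka = x²/(0.71 − x) = 6.2 × 10^-4.
Since Ka ≪ C₀, x ≈ √(Ka·C₀) = 2.10 × 10^-2 M.
Check: 3% ionized — well under 5%, approximation valid.
pH = −log[H+] = −log(2.10 × 10^-2) = 1.68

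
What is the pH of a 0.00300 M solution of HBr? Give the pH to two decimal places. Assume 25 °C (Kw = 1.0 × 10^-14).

pH = 2.52

HBr is a strong acid and dissociates completely, so [H+] = 0.00300 M.
pH = -log(0.003) = 2.52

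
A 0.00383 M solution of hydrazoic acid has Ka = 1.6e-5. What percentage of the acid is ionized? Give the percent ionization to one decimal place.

6.3%

HN3 ⇌ N3- + H+; let x = [H+] at equilibrium.
Ka = x²/(C₀ − x); solving the quadratic gives x = 2.40 × 10^-4 M.
Fraction ionized = 2.40 × 10^-4 / 0.00383 = 0.0627 → 6.3%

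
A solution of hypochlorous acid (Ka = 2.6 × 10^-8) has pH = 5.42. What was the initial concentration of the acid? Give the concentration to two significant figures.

C₀ = 5.6 × 10^-4 M

[H+] = 10^(-5.42) = 3.80 × 10^-6 M = x
Ka = x²/(C₀ − x) ⇒ C₀ = x + x²/Ka
C₀ = 3.80 × 10^-6 + (3.80 × 10^-6)²/(2.6 × 10^-8) = 5.59 × 10^-4 M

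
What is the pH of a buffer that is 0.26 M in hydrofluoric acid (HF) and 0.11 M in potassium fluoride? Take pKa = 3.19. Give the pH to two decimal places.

Using pH = pKa + log([base]/[acid]) with [base]/[acid] = 0.11/0.26:
pH = 3.19 + (-0.374) = 2.82

pH = 2.82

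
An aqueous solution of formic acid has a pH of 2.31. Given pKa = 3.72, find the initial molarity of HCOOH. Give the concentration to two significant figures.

[H+] = 10^(-2.31) = 4.90 × 10^-3 M = x
Ka = 10^(−3.72) = 1.91 × 10^-4
Ka = x²/(C₀ − x) ⇒ C₀ = x + x²/Ka
C₀ = 4.90 × 10^-3 + (4.90 × 10^-3)²/(1.91 × 10^-4) = 1.31 × 10^-1 M

C₀ = 1.3 × 10^-1 M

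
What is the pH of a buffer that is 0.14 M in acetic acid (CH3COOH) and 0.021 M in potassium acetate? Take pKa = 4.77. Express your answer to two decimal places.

Henderson–Hasselbalch: pH = pKa + log([CH3COO-]/[CH3COOH]) = 4.77 + log(0.021/0.14)
pH = 4.77 + (-0.824) = 3.95

pH = 3.95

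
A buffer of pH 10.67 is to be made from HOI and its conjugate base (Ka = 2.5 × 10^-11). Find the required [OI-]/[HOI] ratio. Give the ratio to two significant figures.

ratio = 1.2

pKa = -log(2.5 × 10^-11) = 10.602
pH = pKa + log(r) ⇒ log(r) = 10.67 − 10.602 = +0.068
r = [OI-]/[HOI] = 10^(+0.068) = 1.17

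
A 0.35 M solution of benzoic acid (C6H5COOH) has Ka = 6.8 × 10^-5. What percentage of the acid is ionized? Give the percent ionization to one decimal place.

1.4%

C6H5COOH ⇌ C6H5COO- + H+; let x = [H+] at equilibrium.
x ≈ √(Ka·C₀) = √(6.8 × 10^-5 × 0.35) = 4.88 × 10^-3 M
Fraction ionized = 4.88 × 10^-3 / 0.35 = 0.0139 → 1.4%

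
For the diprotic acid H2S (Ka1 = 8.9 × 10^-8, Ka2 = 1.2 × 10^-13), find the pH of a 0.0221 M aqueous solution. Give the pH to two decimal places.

pH = 4.35

Since Ka1 ≫ Ka2, the first ionization dominates [H+].
Ka1 = x²/(0.0221 − x) = 8.9 × 10^-8
x ≈ √(8.9 × 10^-8 × 0.0221) = 4.43 × 10^-5 M
pH = −log(4.43 × 10^-5) = 4.35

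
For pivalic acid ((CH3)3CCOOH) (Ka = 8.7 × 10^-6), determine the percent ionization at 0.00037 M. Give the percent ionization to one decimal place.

14.2%

(CH3)3CCOOH ⇌ (CH3)3CCOO- + H+; let x = [H+] at equilibrium.
Solve x² + 8.7e-06x − 3.22e-09 = 0 → x = 5.26 × 10^-5 M
Fraction ionized = 5.26 × 10^-5 / 0.00037 = 0.1422 → 14.2%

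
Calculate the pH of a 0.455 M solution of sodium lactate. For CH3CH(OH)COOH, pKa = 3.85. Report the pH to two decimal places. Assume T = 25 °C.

CH3CH(OH)COO- is the conjugate base of the weak acid CH3CH(OH)COOH.
Ka = 10^(−3.85) = 1.41 × 10^-4
Kb = Kw/Ka = 1.0×10^-14 / 1.41 × 10^-4 = 7.09 × 10^-11
Kb = [OH-]²/(0.455 − [OH-]) = 7.09 × 10^-11
Assume [OH-] ≪ 0.455: [OH-] ≈ √(7.09 × 10^-11 × 0.455) = 5.68 × 10^-6 M
pOH = 5.25, so pH = 14.00 − pOH = 8.75

pH = 8.75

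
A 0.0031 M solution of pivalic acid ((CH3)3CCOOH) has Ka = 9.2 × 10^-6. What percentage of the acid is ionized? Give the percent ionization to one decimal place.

5.3%

(CH3)3CCOOH ⇌ (CH3)3CCOO- + H+; let x = [H+] at equilibrium.
Ka = x²/(C₀ − x); solving the quadratic gives x = 1.64 × 10^-4 M.
% ionization = x/C₀ × 100% = 1.64 × 10^-4/0.0031 × 100% = 5.3%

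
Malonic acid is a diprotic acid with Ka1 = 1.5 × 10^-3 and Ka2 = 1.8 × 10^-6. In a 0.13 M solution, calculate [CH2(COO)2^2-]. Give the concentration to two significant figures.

First ionization gives [H+] ≈ [CH2(COOH)COO-] = 1.32 × 10^-2 M.
Second step: Ka2 = [H+][CH2(COO)2^2-]/[CH2(COOH)COO-] ≈ [CH2(COO)2^2-] (since [H+] ≈ [CH2(COOH)COO-]).
So [CH2(COO)2^2-] ≈ Ka2.

1.8 × 10^-6 M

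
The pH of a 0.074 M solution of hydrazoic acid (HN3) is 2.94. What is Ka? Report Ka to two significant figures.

[H+] = 10^(-2.94) = 1.15 × 10^-3 M
At equilibrium [HA] = 0.074 − 1.15 × 10^-3 = 7.28 × 10^-2 M
Ka = [H+][A-]/[HA] = (1.15 × 10^-3)² / 7.28 × 10^-2 = 1.8 × 10^-5

Ka = 1.8 × 10^-5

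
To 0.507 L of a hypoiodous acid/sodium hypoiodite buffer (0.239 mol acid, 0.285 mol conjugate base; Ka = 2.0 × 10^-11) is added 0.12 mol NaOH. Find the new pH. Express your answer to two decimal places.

OH- converts HOI to OI-: HOI → 0.119 mol, OI- → 0.405 mol.
pKa = −log(2.0 × 10^-11) = 10.699
pH = pKa + log([A⁻]/[HA]) = 10.699 + log(0.405/0.119) = 10.699 +0.532

pH = 11.23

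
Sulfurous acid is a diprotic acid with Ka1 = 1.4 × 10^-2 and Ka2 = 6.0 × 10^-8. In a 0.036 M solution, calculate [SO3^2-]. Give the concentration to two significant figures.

First ionization gives [H+] ≈ [HSO3-] = 1.65 × 10^-2 M.
Second step: Ka2 = [H+][SO3^2-]/[HSO3-] ≈ [SO3^2-] (since [H+] ≈ [HSO3-]).
So [SO3^2-] ≈ Ka2.

6.0 × 10^-8 M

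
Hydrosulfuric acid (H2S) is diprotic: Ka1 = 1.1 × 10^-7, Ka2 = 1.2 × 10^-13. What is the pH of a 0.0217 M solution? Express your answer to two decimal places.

Ka1 ≫ Ka2, so treat the first dissociation as the only significant source of H+.
Ka1 = x²/(0.0217 − x) = 1.1 × 10^-7
x ≈ √(1.1 × 10^-7 × 0.0217) = 4.89 × 10^-5 M
pH = −log(4.89 × 10^-5) = 4.31

pH = 4.31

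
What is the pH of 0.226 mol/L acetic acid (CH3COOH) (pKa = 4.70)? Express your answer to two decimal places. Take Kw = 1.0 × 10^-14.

CH3COOH ⇌ CH3COO- + H+
Ka = 10^(−4.70) = 2.00 × 10^-5
From the ICE table, Ka = x²/(0.226 − x) = 2.00 × 10^-5.
Neglecting x in the denominator: x = √(2.00 × 10^-5 × 0.226) = 2.13 × 10^-3 M
Check: 0.94% ionized — well under 5%, approximation valid.
pH = −log(2.13 × 10^-3) = 2.67

pH = 2.67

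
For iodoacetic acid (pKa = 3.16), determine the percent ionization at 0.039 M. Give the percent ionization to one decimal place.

ICH2COOH ⇌ ICH2COO- + H+; let x = [H+] at equilibrium.
Ka = 10^(−3.16) = 6.92 × 10^-4
Solve x² + 0.000692x − 2.7e-05 = 0 → x = 4.86 × 10^-3 M
Fraction ionized = 4.86 × 10^-3 / 0.039 = 0.1246 → 12.5%

12.5%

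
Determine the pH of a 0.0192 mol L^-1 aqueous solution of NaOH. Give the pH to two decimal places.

NaOH is a strong base; [OH-] = 0.0192 M.
pOH = -log(0.0192) = 1.72
pH = 14.00 - 1.72 = 12.28

pH = 12.28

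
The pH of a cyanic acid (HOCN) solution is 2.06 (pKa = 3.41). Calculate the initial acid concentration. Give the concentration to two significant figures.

[H+] = 10^(-2.06) = 8.71 × 10^-3 M = x
Ka = 10^(−3.41) = 3.89 × 10^-4
Ka = x²/(C₀ − x) ⇒ C₀ = x + x²/Ka
C₀ = 8.71 × 10^-3 + (8.71 × 10^-3)²/(3.89 × 10^-4) = 2.04 × 10^-1 M

C₀ = 2.0 × 10^-1 M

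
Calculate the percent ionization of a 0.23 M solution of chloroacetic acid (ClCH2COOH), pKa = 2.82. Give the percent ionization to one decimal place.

ClCH2COOH ⇌ ClCH2COO- + H+; let x = [H+] at equilibrium.
Ka = 10^(−2.82) = 1.51 × 10^-3
Solve x² + 0.00151x − 0.000347 = 0 → x = 1.79 × 10^-2 M
Fraction ionized = 1.79 × 10^-2 / 0.23 = 0.0778 → 7.8%

7.8%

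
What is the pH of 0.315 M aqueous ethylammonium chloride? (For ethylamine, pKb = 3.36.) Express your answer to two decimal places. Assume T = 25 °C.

C2H5NH3+ is the conjugate acid of the weak base C2H5NH2.
Kb = 10^(−3.36) = 4.37 × 10^-4
Ka = Kw/Kb = 1.0×10^-14 / 4.37 × 10^-4 = 2.29 × 10^-11
Let x = [H+] at equilibrium. Ka = x²/(0.315 − x).
Since Ka ≪ C₀, x ≈ √(Ka·C₀) = 2.69 × 10^-6 M.
(x/C₀ = 0.00085% < 5%, so the approximation holds.)
pH = −log(2.69 × 10^-6) = 5.57

pH = 5.57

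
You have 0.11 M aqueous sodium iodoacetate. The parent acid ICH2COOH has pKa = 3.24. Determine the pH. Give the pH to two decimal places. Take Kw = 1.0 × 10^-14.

ICH2COO- is the conjugate base of the weak acid ICH2COOH.
Ka = 10^(−3.24) = 5.75 × 10^-4
Kb = Kw/Ka = 1.0×10^-14 / 5.75 × 10^-4 = 1.74 × 10^-11
Let x = [OH-] at equilibrium. Kb = x²/(0.11 − x).
Since Kb ≪ C₀, x ≈ √(Kb·C₀) = 1.38 × 10^-6 M.
pOH = −log(1.38 × 10^-6) = 5.86; pH = 14.00 − 5.86 = 8.14

pH = 8.14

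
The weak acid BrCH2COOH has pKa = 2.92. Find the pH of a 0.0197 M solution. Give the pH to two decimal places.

BrCH2COOH ⇌ BrCH2COO- + H+
Ka = 10^(−2.92) = 1.20 × 10^-3
Ka = x²/(0.0197 − x) = 1.20 × 10^-3
Here C₀/Ka ≈ 16.4, so the small-x approximation fails. Use the quadratic:
x = [−0.0012 + √(0.0012² + 9.46e-05)]/2 = 4.30 × 10^-3 M
pH = −log(4.30 × 10^-3) = 2.37

pH = 2.37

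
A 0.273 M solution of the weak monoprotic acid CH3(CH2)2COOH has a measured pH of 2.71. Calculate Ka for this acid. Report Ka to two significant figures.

Ka = 1.4 × 10^-5

[H+] = 10^(-2.71) = 1.95 × 10^-3 M
At equilibrium [HA] = 0.273 − 1.95 × 10^-3 = 2.71 × 10^-1 M
Ka = [H+][A-]/[HA] = (1.95 × 10^-3)² / 2.71 × 10^-1 = 1.4 × 10^-5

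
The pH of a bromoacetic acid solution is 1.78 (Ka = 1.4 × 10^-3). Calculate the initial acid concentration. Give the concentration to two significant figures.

C₀ = 2.1 × 10^-1 M

[H+] = 10^(-1.78) = 1.66 × 10^-2 M = x
Ka = x²/(C₀ − x) ⇒ C₀ = x + x²/Ka
C₀ = 1.66 × 10^-2 + (1.66 × 10^-2)²/(1.4 × 10^-3) = 2.13 × 10^-1 M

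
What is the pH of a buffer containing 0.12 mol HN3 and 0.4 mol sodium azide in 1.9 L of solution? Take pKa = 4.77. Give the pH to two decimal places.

Henderson–Hasselbalch: pH = pKa + log([N3-]/[HN3]) = 4.77 + log(0.4/0.12)
pH = 4.77 + (+0.523) = 5.29

pH = 5.29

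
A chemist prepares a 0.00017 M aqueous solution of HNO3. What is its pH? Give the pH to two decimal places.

HNO3 is a strong acid and dissociates completely, so [H+] = 0.00017 M.
pH = -log(0.00017) = 3.77

pH = 3.77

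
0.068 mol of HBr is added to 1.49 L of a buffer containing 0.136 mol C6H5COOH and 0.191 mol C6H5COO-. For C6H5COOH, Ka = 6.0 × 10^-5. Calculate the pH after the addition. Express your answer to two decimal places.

pH = 4.00

After neutralization: n(C6H5COOH) = 0.204 mol, n(C6H5COO-) = 0.123 mol.
pKa = −log(6.0 × 10^-5) = 4.222
pH = pKa + log(n_C6H5COO-/n_C6H5COOH) = 4.222 + log(0.123/0.204) = 4.222 + (-0.220)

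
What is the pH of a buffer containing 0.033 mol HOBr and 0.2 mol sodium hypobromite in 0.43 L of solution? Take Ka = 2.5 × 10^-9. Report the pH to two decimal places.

pKa = −log(2.5 × 10^-9) = 8.602
Using pH = pKa + log([base]/[acid]) with [base]/[acid] = 0.2/0.033:
pH = 8.602 + (+0.783) = 9.38

pH = 9.38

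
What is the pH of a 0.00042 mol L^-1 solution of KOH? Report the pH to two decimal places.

pH = 10.62

KOH is a strong base; [OH-] = 0.00042 M.
pOH = -log(0.00042) = 3.38
pH = 14.00 - 3.38 = 10.62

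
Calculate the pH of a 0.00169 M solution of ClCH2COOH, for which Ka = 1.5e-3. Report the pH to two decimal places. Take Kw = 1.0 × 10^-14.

ClCH2COOH ⇌ ClCH2COO- + H+
From the ICE table, Ka = [H+]²/(0.00169 − [H+]) = 1.5 × 10^-3.
[H+] is not negligible relative to C₀; solve [H+]² + 0.0015·[H+] − 2.54e-06 = 0.
[H+] = [−0.0015 + √(0.0015² + 1.01e-05)]/2 = 1.01 × 10^-3 M
pH = −log[H+] = −log(1.01 × 10^-3) = 3.00

pH = 3.00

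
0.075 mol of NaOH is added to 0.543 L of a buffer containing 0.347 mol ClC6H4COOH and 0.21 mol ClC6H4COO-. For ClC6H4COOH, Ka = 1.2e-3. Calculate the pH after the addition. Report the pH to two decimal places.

pH = 2.94

After neutralization: n(ClC6H4COOH) = 0.272 mol, n(ClC6H4COO-) = 0.285 mol.
pKa = −log(1.2 × 10^-3) = 2.921
pH = pKa + log([A⁻]/[HA]) = 2.921 + log(0.285/0.272) = 2.921 +0.020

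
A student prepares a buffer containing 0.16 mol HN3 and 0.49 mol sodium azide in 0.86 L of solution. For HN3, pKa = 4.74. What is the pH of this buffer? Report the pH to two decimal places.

pH = 5.23

Henderson–Hasselbalch: pH = pKa + log([N3-]/[HN3]) = 4.74 + log(0.49/0.16)
pH = 4.74 + (+0.486) = 5.23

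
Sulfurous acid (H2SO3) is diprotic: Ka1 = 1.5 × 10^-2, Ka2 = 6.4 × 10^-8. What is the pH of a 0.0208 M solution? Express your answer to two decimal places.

Ka1 ≫ Ka2, so treat the first dissociation as the only significant source of H+.
Ka1 = x²/(0.0208 − x) = 1.5 × 10^-2
Solving the quadratic: x = (−Ka1 + √(Ka1² + 4·Ka1·C₀))/2 = 1.17 × 10^-2 M
pH = −log(1.17 × 10^-2) = 1.93

pH = 1.93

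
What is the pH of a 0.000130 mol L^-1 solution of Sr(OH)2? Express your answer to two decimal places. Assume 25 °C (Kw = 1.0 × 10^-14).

pH = 10.41

Sr(OH)2 is a strong base (each formula unit releases 2 OH-); [OH-] = 0.00026 M.
pOH = -log(0.00026) = 3.59
pH = 14.00 - 3.59 = 10.41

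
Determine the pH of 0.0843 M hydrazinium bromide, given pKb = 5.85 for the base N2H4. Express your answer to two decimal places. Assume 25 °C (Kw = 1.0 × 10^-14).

N2H5+ is the conjugate acid of the weak base N2H4.
Kb = 10^(−5.85) = 1.41 × 10^-6
Ka = Kw/Kb = 1.0×10^-14 / 1.41 × 10^-6 = 7.09 × 10^-9
From the ICE table, Ka = x²/(0.0843 − x) = 7.09 × 10^-9.
Assume x ≪ 0.0843: x ≈ √(7.09 × 10^-9 × 0.0843) = 2.44 × 10^-5 M
Check: 0.029% ionized — well under 5%, approximation valid.
pH = −log[H+] = −log(2.44 × 10^-5) = 4.61

pH = 4.61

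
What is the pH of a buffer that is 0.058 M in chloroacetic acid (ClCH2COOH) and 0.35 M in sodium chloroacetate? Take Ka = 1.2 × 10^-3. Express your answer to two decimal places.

pH = 3.70

pKa = −log(1.2 × 10^-3) = 2.921
Using pH = pKa + log([base]/[acid]) with [base]/[acid] = 0.35/0.058:
pH = 2.921 + (+0.781) = 3.70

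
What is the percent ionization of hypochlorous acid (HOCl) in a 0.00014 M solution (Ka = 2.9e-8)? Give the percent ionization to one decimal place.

1.4%

HOCl ⇌ OCl- + H+; let x = [H+] at equilibrium.
x ≈ √(Ka·C₀) = √(2.9 × 10^-8 × 0.00014) = 2.01 × 10^-6 M
% ionization = x/C₀ × 100% = 2.01 × 10^-6/0.00014 × 100% = 1.4%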